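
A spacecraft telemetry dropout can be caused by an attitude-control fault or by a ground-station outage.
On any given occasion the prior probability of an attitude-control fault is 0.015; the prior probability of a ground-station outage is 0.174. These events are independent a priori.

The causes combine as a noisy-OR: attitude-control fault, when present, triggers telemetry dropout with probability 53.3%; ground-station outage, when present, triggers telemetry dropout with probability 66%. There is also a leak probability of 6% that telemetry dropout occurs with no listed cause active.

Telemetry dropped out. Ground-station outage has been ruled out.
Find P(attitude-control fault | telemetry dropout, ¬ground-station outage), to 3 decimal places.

P(attitude-control fault | telemetry dropout, ¬ground-station outage) ≈ 0.125

Under noisy-OR, P(telemetry dropout | causes) = 1 − (1−0.06)·∏(1−qᵢ) over the active causes.
Weight on attitude-control fault=true, given the evidence: 0.56102*0.015 = 0.008415
The normalizing constant is 0.06*0.985 + 0.56102*0.015 = 0.067515
Posterior = 0.008415 / 0.067515 ≈ 0.125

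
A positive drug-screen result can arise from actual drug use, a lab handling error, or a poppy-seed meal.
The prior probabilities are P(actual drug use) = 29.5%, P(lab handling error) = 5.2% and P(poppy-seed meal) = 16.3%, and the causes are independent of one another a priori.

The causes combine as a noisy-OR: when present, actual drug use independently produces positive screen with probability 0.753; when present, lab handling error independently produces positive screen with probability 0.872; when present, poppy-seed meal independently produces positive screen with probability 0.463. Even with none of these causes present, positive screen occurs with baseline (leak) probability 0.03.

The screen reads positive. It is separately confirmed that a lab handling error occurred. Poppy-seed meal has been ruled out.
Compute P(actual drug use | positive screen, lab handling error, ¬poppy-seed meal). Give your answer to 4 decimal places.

Under noisy-OR, P(positive screen | causes) = 1 − (1−0.03)·∏(1−qᵢ) over the active causes.
Enumerate both values of actual drug use and weight by the priors:
  P(positive screen | lab handling error, ¬poppy-seed meal) = 0.87584*0.705 + 0.969332*0.295
        = 0.617467 + 0.285953 = 0.903420
Configurations with actual drug use contribute 0.285953, so
  P(actual drug use | positive screen, lab handling error, ¬poppy-seed meal) = 0.285953 / 0.903420 ≈ 0.3165

P(actual drug use | positive screen, lab handling error, ¬poppy-seed meal) ≈ 0.3165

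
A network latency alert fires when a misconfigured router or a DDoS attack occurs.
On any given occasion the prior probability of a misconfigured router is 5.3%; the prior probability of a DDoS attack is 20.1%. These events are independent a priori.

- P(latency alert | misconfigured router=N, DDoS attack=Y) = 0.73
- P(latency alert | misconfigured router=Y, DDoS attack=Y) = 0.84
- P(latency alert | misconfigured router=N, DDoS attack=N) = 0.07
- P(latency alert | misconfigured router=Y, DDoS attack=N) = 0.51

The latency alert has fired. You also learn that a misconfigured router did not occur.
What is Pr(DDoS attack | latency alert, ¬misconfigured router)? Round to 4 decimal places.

Pr(DDoS attack | latency alert, ¬misconfigured router) ≈ 0.7240

By total probability over both values of DDoS attack:
  P(latency alert | ¬misconfigured router) = 0.07·0.799 + 0.73·0.201
        = 0.055930 + 0.146730 = 0.202660
Keeping only the DDoS attack-present terms gives 0.146730, so
  P(DDoS attack | latency alert, ¬misconfigured router) = 0.146730 / 0.202660 ≈ 0.7240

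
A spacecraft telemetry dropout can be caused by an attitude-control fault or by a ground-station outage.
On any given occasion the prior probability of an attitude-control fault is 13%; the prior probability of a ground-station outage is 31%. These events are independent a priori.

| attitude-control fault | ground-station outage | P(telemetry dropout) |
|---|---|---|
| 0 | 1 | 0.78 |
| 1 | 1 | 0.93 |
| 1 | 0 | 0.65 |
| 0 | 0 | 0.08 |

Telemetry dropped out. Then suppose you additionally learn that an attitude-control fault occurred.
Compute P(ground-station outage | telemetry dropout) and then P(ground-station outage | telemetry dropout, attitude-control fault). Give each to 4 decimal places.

Numerator (weight on configurations with ground-station outage): 0.210366 + 0.037479 = 0.247845
Denominator P(telemetry dropout): 0.08·0.87·0.69 + 0.78·0.87·0.31 + 0.65·0.13·0.69 + 0.93·0.13·0.31 = 0.354174
Posterior = 0.247845 / 0.354174 ≈ 0.6998

With the extra evidence:
Weight on ground-station outage=true, given the evidence: 0.93×0.31 = 0.288300
The normalizing constant is 0.65×0.69 + 0.93×0.31 = 0.736800
P(ground-station outage | telemetry dropout, attitude-control fault) = 0.288300/0.736800 ≈ 0.3913
— attitude-control fault explains away the evidence for ground-station outage.

P(ground-station outage | telemetry dropout) ≈ 0.6998; P(ground-station outage | telemetry dropout, attitude-control fault) ≈ 0.3913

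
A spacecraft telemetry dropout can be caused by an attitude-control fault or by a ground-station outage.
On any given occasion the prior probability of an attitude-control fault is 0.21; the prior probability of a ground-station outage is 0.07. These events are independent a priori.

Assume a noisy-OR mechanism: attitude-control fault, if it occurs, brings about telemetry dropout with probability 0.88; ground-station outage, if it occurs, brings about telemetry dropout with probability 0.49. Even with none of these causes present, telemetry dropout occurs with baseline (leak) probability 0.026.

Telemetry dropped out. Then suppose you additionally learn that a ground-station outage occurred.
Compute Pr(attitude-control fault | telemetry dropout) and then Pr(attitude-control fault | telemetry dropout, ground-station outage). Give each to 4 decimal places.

Under noisy-OR, P(telemetry dropout | causes) = 1 − (1−0.026)·∏(1−qᵢ) over the active causes.
Sum P(telemetry dropout|·) weighted by the priors over the 4 (attitude-control fault, ground-station outage) configurations:
  P(telemetry dropout) = 0.026·0.79·0.93 + 0.50326·0.79·0.07 + 0.88312·0.21·0.93 + 0.940391·0.21·0.07
        = 0.019102 + 0.027830 + 0.172473 + 0.013824 = 0.233229
Keeping only the attitude-control fault-present terms gives 0.186297, so
  P(attitude-control fault | telemetry dropout) = 0.186297 / 0.233229 ≈ 0.7988

Now also conditioning on ground-station outage=true:
Weight on attitude-control fault=true, given the evidence: 0.940391*0.21 = 0.197482
Denominator P(telemetry dropout | ground-station outage): 0.50326*0.79 + 0.940391*0.21 = 0.595057
P(attitude-control fault | telemetry dropout, ground-station outage) = 0.197482/0.595057 ≈ 0.3319

Pr(attitude-control fault | telemetry dropout) ≈ 0.7988; Pr(attitude-control fault | telemetry dropout, ground-station outage) ≈ 0.3319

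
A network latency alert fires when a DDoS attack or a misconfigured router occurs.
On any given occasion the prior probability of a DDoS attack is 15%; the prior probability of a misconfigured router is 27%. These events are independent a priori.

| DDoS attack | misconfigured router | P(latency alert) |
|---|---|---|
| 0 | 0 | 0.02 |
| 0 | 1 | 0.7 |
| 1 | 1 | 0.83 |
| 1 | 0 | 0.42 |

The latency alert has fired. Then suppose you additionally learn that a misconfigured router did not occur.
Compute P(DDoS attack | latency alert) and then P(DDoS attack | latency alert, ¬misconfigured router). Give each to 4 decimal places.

P(DDoS attack | latency alert) ≈ 0.3151; P(DDoS attack | latency alert, ¬misconfigured router) ≈ 0.7875

For the numerator, keep only DDoS attack=true terms: 0.045990 + 0.033615 = 0.079605
Denominator P(latency alert): 0.02·0.85·0.73 + 0.7·0.85·0.27 + 0.42·0.15·0.73 + 0.83·0.15·0.27 = 0.252665
P(DDoS attack | latency alert) = 0.079605/0.252665 ≈ 0.3151

With the extra evidence:
P(latency alert | ¬misconfigured router) = 0.02×0.85 + 0.42×0.15 = 0.017000 + 0.063000 = 0.080000
The DDoS attack-present share is 0.42×0.15 = 0.063000.
Hence the posterior is 0.063000/0.080000 ≈ 0.7875.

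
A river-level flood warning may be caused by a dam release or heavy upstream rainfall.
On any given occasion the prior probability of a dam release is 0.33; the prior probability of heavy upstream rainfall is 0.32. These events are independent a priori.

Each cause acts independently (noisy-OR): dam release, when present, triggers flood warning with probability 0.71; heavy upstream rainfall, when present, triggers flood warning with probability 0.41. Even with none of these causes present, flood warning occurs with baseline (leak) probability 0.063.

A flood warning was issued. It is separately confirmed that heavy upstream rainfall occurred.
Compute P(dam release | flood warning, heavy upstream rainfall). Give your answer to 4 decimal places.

Under noisy-OR, P(flood warning | causes) = 1 − (1−0.063)·∏(1−qᵢ) over the active causes.
Weight on dam release=true, given the evidence: 0.839679×0.33 = 0.277094
Denominator P(flood warning | heavy upstream rainfall): 0.44717×0.67 + 0.839679×0.33 = 0.576698
P(dam release | flood warning, heavy upstream rainfall) = 0.277094/0.576698 ≈ 0.4805

P(dam release | flood warning, heavy upstream rainfall) ≈ 0.4805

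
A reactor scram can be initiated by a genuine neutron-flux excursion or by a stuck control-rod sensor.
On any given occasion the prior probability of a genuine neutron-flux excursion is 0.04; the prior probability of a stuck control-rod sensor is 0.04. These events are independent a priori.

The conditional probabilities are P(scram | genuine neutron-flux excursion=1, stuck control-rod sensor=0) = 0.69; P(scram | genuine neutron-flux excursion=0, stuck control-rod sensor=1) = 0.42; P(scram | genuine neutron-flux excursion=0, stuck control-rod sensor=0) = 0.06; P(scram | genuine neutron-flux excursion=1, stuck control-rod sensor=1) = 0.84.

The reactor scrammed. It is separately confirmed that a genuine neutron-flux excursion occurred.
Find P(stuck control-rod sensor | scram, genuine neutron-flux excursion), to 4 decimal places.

P(stuck control-rod sensor | scram, genuine neutron-flux excursion) ≈ 0.0483

For the numerator, keep only stuck control-rod sensor=true terms: 0.84*0.04 = 0.033600
Denominator P(scram | genuine neutron-flux excursion): 0.69*0.96 + 0.84*0.04 = 0.696000
P(stuck control-rod sensor | scram, genuine neutron-flux excursion) = 0.033600/0.696000 ≈ 0.0483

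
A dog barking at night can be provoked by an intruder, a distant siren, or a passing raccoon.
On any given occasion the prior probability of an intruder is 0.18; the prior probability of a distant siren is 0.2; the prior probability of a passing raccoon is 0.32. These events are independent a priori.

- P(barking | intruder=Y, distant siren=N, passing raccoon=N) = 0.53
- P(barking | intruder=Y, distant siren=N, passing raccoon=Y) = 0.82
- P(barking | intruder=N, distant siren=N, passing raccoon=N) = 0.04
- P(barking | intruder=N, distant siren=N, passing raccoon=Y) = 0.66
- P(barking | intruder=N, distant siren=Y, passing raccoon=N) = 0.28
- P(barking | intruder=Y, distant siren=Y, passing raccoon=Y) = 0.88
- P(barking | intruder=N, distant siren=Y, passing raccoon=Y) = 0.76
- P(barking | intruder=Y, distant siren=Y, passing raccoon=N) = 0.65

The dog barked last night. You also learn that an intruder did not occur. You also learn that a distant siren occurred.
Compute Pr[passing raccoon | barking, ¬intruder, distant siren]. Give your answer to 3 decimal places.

P(barking | ¬intruder, distant siren) = 0.28·0.68 + 0.76·0.32 = 0.190400 + 0.243200 = 0.433600
The passing raccoon-present share is 0.76·0.32 = 0.243200.
P(passing raccoon | barking, ¬intruder, distant siren) = 0.243200 / 0.433600 ≈ 0.561

Pr[passing raccoon | barking, ¬intruder, distant siren] ≈ 0.561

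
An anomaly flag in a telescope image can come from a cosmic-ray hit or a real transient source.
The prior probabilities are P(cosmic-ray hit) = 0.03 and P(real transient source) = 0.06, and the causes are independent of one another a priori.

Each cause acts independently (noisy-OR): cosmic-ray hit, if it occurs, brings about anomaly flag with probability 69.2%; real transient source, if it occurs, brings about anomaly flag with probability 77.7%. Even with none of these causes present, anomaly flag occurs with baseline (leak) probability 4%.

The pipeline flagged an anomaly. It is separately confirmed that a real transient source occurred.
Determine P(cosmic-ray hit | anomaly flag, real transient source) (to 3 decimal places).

P(cosmic-ray hit | anomaly flag, real transient source) ≈ 0.035

Under noisy-OR, P(anomaly flag | causes) = 1 − (1−0.04)·∏(1−qᵢ) over the active causes.
Weight on cosmic-ray hit=true, given the evidence: 0.934063*0.03 = 0.028022
The normalizing constant is 0.78592*0.97 + 0.934063*0.03 = 0.790364
Posterior = 0.028022 / 0.790364 ≈ 0.035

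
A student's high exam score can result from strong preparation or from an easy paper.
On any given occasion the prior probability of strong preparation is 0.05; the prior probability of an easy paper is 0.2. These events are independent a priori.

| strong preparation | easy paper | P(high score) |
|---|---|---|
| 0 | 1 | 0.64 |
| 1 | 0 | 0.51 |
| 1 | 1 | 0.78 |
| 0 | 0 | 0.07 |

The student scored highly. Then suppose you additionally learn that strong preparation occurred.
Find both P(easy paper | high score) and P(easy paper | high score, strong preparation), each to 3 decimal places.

P(easy paper | high score) ≈ 0.637; P(easy paper | high score, strong preparation) ≈ 0.277

P(high score) = 0.07·0.95·0.8 + 0.64·0.95·0.2 + 0.51·0.05·0.8 + 0.78·0.05·0.2 = 0.053200 + 0.121600 + 0.020400 + 0.007800 = 0.203000
The easy paper-present share is 0.121600 + 0.007800 = 0.129400.
P(easy paper | high score) = 0.129400 / 0.203000 ≈ 0.637

With the extra evidence:
Sum P(high score|·) weighted by the priors over both values of easy paper:
  P(high score | strong preparation) = 0.51×0.8 + 0.78×0.2
        = 0.408000 + 0.156000 = 0.564000
The terms with easy paper present sum to 0.156000, so
  P(easy paper | high score, strong preparation) = 0.156000 / 0.564000 ≈ 0.277
— strong preparation explains away the evidence for easy paper.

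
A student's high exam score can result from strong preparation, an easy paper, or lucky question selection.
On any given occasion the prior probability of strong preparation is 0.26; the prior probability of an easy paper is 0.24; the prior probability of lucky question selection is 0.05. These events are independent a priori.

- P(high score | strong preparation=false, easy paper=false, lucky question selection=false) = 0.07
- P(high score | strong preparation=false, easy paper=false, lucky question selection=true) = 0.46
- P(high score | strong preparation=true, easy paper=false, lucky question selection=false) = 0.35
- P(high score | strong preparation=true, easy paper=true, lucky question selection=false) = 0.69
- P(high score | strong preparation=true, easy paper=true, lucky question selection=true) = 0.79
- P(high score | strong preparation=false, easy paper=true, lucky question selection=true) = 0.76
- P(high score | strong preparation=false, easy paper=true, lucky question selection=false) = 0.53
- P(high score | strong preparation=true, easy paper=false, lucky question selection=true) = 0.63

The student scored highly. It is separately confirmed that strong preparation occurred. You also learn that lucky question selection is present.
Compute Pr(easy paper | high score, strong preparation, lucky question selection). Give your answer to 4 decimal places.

Pr(easy paper | high score, strong preparation, lucky question selection) ≈ 0.2837

P(high score | strong preparation, lucky question selection) = 0.63·0.76 + 0.79·0.24 = 0.478800 + 0.189600 = 0.668400
Restricting to configurations with easy paper present: 0.79·0.24 = 0.189600.
So P(easy paper | high score, strong preparation, lucky question selection) = 0.189600/0.668400 ≈ 0.2837.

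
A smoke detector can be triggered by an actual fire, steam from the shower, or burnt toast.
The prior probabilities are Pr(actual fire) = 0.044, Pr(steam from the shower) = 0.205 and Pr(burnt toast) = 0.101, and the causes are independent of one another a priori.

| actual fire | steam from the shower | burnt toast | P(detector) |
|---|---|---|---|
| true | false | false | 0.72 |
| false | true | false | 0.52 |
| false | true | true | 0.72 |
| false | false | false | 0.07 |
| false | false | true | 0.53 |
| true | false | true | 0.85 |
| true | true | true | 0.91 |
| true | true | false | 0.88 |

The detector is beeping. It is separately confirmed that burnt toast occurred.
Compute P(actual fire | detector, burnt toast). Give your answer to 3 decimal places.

Sum P(detector|·) weighted by the priors over the 4 (actual fire, steam from the shower) configurations:
  P(detector | burnt toast) = 0.53×0.956×0.795 + 0.72×0.956×0.205 + 0.85×0.044×0.795 + 0.91×0.044×0.205
        = 0.402811 + 0.141106 + 0.029733 + 0.008208 = 0.581858
Configurations with actual fire contribute 0.037941, so
  P(actual fire | detector, burnt toast) = 0.037941 / 0.581858 ≈ 0.065

P(actual fire | detector, burnt toast) ≈ 0.065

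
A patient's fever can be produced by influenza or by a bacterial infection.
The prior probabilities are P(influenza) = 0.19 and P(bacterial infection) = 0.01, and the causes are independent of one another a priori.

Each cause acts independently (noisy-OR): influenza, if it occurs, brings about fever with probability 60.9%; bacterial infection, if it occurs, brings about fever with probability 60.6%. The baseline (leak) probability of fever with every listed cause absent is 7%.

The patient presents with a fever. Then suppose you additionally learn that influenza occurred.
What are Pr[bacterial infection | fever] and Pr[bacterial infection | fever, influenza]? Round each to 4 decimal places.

Under noisy-OR, P(fever | causes) = 1 − (1−0.07)·∏(1−qᵢ) over the active causes.
P(fever) = 0.07*0.81*0.99 + 0.63358*0.81*0.01 + 0.63637*0.19*0.99 + 0.85673*0.19*0.01 = 0.056133 + 0.005132 + 0.119701 + 0.001628 = 0.182594
The bacterial infection-present share is 0.005132 + 0.001628 = 0.006760.
So P(bacterial infection | fever) = 0.006760/0.182594 ≈ 0.0370.

Now also conditioning on influenza=true:
Weight on bacterial infection=true, given the evidence: 0.85673*0.01 = 0.008567
Normalizer over all consistent configurations: 0.63637*0.99 + 0.85673*0.01 = 0.638573
P(bacterial infection | fever, influenza) = 0.008567/0.638573 ≈ 0.0134
Conditioning on influenza lowers the posterior on bacterial infection: the classic explaining-away effect in a common-effect structure.

Pr[bacterial infection | fever] ≈ 0.0370; Pr[bacterial infection | fever, influenza] ≈ 0.0134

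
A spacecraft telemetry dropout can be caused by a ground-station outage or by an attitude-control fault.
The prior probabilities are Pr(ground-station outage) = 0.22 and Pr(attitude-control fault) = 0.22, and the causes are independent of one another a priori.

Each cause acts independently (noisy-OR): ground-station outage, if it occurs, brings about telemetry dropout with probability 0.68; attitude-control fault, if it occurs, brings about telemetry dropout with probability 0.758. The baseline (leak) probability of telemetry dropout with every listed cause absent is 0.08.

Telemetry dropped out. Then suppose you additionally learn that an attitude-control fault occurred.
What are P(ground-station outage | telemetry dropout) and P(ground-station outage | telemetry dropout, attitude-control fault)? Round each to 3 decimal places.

Under noisy-OR, P(telemetry dropout | causes) = 1 − (1−0.08)·∏(1−qᵢ) over the active causes.
Enumerate the 4 (ground-station outage, attitude-control fault) configurations and weight by the priors:
  P(telemetry dropout) = 0.08·0.78·0.78 + 0.77736·0.78·0.22 + 0.7056·0.22·0.78 + 0.928755·0.22·0.22
        = 0.048672 + 0.133395 + 0.121081 + 0.044952 = 0.348100
The terms with ground-station outage present sum to 0.166033, so
  P(ground-station outage | telemetry dropout) = 0.166033 / 0.348100 ≈ 0.477

Now also conditioning on attitude-control fault=true:
P(telemetry dropout | attitude-control fault) = 0.77736*0.78 + 0.928755*0.22 = 0.606341 + 0.204326 = 0.810667
Of this, 0.204326 comes from 0.928755*0.22 (the ground-station outage=true cases).
So P(ground-station outage | telemetry dropout, attitude-control fault) = 0.204326/0.810667 ≈ 0.252.
The drop from 0.477 to 0.252 is the explaining-away (discounting) effect.

P(ground-station outage | telemetry dropout) ≈ 0.477; P(ground-station outage | telemetry dropout, attitude-control fault) ≈ 0.252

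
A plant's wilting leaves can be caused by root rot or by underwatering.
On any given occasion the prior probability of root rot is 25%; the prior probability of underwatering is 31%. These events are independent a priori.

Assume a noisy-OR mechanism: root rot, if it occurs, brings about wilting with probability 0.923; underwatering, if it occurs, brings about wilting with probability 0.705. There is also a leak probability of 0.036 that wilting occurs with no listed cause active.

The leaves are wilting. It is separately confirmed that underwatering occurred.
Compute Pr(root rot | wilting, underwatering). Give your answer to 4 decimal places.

Under noisy-OR, P(wilting | causes) = 1 − (1−0.036)·∏(1−qᵢ) over the active causes.
By total probability over both values of root rot:
  P(wilting | underwatering) = 0.71562·0.75 + 0.978103·0.25
        = 0.536715 + 0.244526 = 0.781241
Keeping only the root rot-present terms gives 0.244526, so
  P(root rot | wilting, underwatering) = 0.244526 / 0.781241 ≈ 0.3130

Pr(root rot | wilting, underwatering) ≈ 0.3130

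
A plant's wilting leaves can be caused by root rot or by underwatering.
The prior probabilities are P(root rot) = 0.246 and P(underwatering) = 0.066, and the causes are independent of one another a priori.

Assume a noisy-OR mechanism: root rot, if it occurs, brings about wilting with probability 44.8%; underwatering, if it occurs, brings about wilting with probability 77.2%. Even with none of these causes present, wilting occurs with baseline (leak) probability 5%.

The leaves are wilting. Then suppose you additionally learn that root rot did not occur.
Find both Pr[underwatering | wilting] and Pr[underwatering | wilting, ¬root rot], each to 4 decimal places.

Pr[underwatering | wilting] ≈ 0.2694; Pr[underwatering | wilting, ¬root rot] ≈ 0.5254

Under noisy-OR, P(wilting | causes) = 1 − (1−0.05)·∏(1−qᵢ) over the active causes.
By total probability over the 4 (root rot, underwatering) configurations:
  P(wilting) = 0.05*0.754*0.934 + 0.7834*0.754*0.066 + 0.4756*0.246*0.934 + 0.880437*0.246*0.066
        = 0.035212 + 0.038985 + 0.109276 + 0.014295 = 0.197768
Keeping only the underwatering-present terms gives 0.053280, so
  P(underwatering | wilting) = 0.053280 / 0.197768 ≈ 0.2694

Now condition on the additional information:
P(wilting | ¬root rot) = 0.05×0.934 + 0.7834×0.066 = 0.046700 + 0.051704 = 0.098404
Of this, 0.051704 comes from 0.7834×0.066 (the underwatering=true cases).
So P(underwatering | wilting, ¬root rot) = 0.051704/0.098404 ≈ 0.5254.
Ruling out root rot raises the posterior on underwatering — the flip side of explaining away.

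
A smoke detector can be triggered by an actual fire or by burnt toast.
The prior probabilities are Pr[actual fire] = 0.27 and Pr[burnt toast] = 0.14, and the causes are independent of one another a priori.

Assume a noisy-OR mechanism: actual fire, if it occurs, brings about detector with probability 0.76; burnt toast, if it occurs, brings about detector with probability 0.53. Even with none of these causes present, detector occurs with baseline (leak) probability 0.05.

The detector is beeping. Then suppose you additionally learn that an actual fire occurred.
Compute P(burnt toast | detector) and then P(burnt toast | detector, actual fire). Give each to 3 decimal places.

Under noisy-OR, P(detector | causes) = 1 − (1−0.05)·∏(1−qᵢ) over the active causes.
Sum P(detector|·) weighted by the priors over the 4 (actual fire, burnt toast) configurations:
  P(detector) = 0.05*0.73*0.86 + 0.5535*0.73*0.14 + 0.772*0.27*0.86 + 0.89284*0.27*0.14
        = 0.031390 + 0.056568 + 0.179258 + 0.033749 = 0.300965
Configurations with burnt toast contribute 0.090317, so
  P(burnt toast | detector) = 0.090317 / 0.300965 ≈ 0.300

Now also conditioning on actual fire=true:
Enumerate both values of burnt toast and weight by the priors:
  P(detector | actual fire) = 0.772*0.86 + 0.89284*0.14
        = 0.663920 + 0.124998 = 0.788918
Configurations with burnt toast contribute 0.124998, so
  P(burnt toast | detector, actual fire) = 0.124998 / 0.788918 ≈ 0.158
The drop from 0.300 to 0.158 is the explaining-away (discounting) effect.

P(burnt toast | detector) ≈ 0.300; P(burnt toast | detector, actual fire) ≈ 0.158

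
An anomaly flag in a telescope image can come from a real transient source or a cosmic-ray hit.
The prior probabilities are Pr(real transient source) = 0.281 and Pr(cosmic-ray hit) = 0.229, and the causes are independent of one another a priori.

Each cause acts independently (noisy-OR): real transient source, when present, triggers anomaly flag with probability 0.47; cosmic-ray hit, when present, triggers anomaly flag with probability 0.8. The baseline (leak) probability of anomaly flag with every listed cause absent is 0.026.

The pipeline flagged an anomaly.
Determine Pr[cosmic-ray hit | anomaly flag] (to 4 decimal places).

Under noisy-OR, P(anomaly flag | causes) = 1 − (1−0.026)·∏(1−qᵢ) over the active causes.
Sum P(anomaly flag|·) weighted by the priors over the 4 (real transient source, cosmic-ray hit) configurations:
  P(anomaly flag) = 0.026·0.719·0.771 + 0.8052·0.719·0.229 + 0.48378·0.281·0.771 + 0.896756·0.281·0.229
        = 0.014413 + 0.132577 + 0.104811 + 0.057705 = 0.309506
The terms with cosmic-ray hit present sum to 0.190282, so
  P(cosmic-ray hit | anomaly flag) = 0.190282 / 0.309506 ≈ 0.6148

Pr[cosmic-ray hit | anomaly flag] ≈ 0.6148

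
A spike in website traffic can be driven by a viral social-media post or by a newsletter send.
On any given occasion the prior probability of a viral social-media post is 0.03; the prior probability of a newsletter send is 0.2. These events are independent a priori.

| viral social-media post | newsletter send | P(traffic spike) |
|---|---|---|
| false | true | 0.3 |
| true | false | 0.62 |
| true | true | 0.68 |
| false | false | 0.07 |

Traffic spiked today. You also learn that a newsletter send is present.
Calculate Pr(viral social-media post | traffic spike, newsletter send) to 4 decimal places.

P(traffic spike | newsletter send) = 0.3·0.97 + 0.68·0.03 = 0.291000 + 0.020400 = 0.311400
Of this, 0.020400 comes from 0.68·0.03 (the viral social-media post=true cases).
So P(viral social-media post | traffic spike, newsletter send) = 0.020400/0.311400 ≈ 0.0655.

Pr(viral social-media post | traffic spike, newsletter send) ≈ 0.0655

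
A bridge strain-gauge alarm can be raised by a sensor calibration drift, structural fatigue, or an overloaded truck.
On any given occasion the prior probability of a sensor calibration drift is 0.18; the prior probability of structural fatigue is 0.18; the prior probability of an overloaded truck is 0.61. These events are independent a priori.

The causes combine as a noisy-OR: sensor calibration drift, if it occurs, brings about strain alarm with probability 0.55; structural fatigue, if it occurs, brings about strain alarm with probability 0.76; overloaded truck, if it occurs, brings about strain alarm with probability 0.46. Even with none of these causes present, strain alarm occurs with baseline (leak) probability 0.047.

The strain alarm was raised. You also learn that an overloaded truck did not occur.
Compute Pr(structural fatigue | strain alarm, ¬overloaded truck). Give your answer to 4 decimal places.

Pr(structural fatigue | strain alarm, ¬overloaded truck) ≈ 0.5522

Under noisy-OR, P(strain alarm | causes) = 1 − (1−0.047)·∏(1−qᵢ) over the active causes.
P(strain alarm | ¬overloaded truck) = 0.047×0.82×0.82 + 0.77128×0.82×0.18 + 0.57115×0.18×0.82 + 0.897076×0.18×0.18 = 0.031603 + 0.113841 + 0.084302 + 0.029065 = 0.258811
The structural fatigue-present share is 0.113841 + 0.029065 = 0.142906.
So P(structural fatigue | strain alarm, ¬overloaded truck) = 0.142906/0.258811 ≈ 0.5522.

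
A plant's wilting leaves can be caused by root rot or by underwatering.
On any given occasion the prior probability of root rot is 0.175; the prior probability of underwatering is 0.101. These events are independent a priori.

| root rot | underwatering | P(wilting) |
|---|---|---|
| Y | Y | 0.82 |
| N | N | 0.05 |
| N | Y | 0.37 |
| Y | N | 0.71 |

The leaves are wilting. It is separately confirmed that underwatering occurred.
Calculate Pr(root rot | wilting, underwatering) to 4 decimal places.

P(wilting | underwatering) = 0.37×0.825 + 0.82×0.175 = 0.305250 + 0.143500 = 0.448750
Restricting to configurations with root rot present: 0.82×0.175 = 0.143500.
So P(root rot | wilting, underwatering) = 0.143500/0.448750 ≈ 0.3198.

Pr(root rot | wilting, underwatering) ≈ 0.3198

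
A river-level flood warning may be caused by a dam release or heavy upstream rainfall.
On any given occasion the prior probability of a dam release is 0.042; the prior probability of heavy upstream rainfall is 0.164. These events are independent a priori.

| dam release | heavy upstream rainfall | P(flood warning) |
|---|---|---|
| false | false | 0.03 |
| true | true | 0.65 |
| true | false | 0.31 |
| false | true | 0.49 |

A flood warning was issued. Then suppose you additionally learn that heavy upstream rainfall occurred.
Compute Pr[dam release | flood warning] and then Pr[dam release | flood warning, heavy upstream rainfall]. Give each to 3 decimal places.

Enumerate the 4 (dam release, heavy upstream rainfall) configurations and weight by the priors:
  P(flood warning) = 0.03·0.958·0.836 + 0.49·0.958·0.164 + 0.31·0.042·0.836 + 0.65·0.042·0.164
        = 0.024027 + 0.076985 + 0.010885 + 0.004477 = 0.116374
The terms with dam release present sum to 0.015362, so
  P(dam release | flood warning) = 0.015362 / 0.116374 ≈ 0.132

Now condition on the additional information:
For the numerator, keep only dam release=true terms: 0.65*0.042 = 0.027300
Denominator P(flood warning | heavy upstream rainfall): 0.49*0.958 + 0.65*0.042 = 0.496720
P(dam release | flood warning, heavy upstream rainfall) = 0.027300/0.496720 ≈ 0.055

Pr[dam release | flood warning] ≈ 0.132; Pr[dam release | flood warning, heavy upstream rainfall] ≈ 0.055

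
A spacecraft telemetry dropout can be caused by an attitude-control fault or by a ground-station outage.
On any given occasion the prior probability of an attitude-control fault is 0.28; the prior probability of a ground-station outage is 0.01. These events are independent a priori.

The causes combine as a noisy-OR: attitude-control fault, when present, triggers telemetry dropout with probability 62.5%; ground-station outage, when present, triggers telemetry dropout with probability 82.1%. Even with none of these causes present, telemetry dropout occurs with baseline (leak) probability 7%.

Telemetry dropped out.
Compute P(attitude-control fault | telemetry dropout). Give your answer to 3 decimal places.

Under noisy-OR, P(telemetry dropout | causes) = 1 − (1−0.07)·∏(1−qᵢ) over the active causes.
Enumerate the 4 (attitude-control fault, ground-station outage) configurations and weight by the priors:
  P(telemetry dropout) = 0.07*0.72*0.99 + 0.83353*0.72*0.01 + 0.65125*0.28*0.99 + 0.937574*0.28*0.01
        = 0.049896 + 0.006001 + 0.180527 + 0.002625 = 0.239049
The terms with attitude-control fault present sum to 0.183152, so
  P(attitude-control fault | telemetry dropout) = 0.183152 / 0.239049 ≈ 0.766

P(attitude-control fault | telemetry dropout) ≈ 0.766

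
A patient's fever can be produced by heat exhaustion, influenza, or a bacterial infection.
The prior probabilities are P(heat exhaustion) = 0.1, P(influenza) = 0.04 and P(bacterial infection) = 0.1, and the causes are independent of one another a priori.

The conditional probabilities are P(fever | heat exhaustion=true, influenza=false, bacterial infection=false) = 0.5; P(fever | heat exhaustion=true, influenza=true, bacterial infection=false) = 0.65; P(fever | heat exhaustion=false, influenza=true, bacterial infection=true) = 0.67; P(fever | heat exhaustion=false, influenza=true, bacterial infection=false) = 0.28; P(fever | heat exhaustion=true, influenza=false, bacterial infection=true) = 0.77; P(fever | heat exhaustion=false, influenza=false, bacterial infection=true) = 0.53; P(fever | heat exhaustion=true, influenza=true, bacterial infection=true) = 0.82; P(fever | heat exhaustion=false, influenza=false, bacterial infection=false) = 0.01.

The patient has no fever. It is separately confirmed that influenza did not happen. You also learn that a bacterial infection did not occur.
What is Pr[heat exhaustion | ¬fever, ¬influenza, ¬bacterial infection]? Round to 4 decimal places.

Pr[heat exhaustion | ¬fever, ¬influenza, ¬bacterial infection] ≈ 0.0531

P(¬fever | ¬influenza, ¬bacterial infection) = 0.99·0.9 + 0.5·0.1 = 0.891000 + 0.050000 = 0.941000
Restricting to configurations with heat exhaustion present: 0.5·0.1 = 0.050000.
P(heat exhaustion | ¬fever, ¬influenza, ¬bacterial infection) = 0.050000 / 0.941000 ≈ 0.0531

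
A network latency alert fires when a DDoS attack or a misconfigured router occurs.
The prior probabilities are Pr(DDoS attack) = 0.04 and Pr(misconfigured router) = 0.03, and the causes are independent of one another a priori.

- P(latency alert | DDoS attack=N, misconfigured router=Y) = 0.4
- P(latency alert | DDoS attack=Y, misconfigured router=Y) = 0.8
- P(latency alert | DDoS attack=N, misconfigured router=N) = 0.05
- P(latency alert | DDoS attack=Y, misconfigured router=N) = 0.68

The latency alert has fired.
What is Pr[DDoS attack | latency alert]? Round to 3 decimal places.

Sum P(latency alert|·) weighted by the priors over the 4 (DDoS attack, misconfigured router) configurations:
  P(latency alert) = 0.05×0.96×0.97 + 0.4×0.96×0.03 + 0.68×0.04×0.97 + 0.8×0.04×0.03
        = 0.046560 + 0.011520 + 0.026384 + 0.000960 = 0.085424
Configurations with DDoS attack contribute 0.027344, so
  P(DDoS attack | latency alert) = 0.027344 / 0.085424 ≈ 0.320

Pr[DDoS attack | latency alert] ≈ 0.320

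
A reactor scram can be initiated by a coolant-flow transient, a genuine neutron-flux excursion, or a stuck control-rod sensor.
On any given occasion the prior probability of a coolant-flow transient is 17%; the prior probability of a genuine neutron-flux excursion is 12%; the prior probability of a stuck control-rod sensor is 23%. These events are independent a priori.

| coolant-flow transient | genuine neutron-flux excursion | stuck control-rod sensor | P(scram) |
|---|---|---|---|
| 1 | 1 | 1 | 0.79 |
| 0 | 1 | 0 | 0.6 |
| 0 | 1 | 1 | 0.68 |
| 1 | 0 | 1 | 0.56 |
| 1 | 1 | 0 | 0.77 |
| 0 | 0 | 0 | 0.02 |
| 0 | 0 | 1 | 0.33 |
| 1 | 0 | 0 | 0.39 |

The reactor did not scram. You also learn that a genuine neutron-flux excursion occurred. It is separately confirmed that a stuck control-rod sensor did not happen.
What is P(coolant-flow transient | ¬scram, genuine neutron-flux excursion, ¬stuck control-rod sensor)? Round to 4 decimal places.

P(coolant-flow transient | ¬scram, genuine neutron-flux excursion, ¬stuck control-rod sensor) ≈ 0.1054

Enumerate both values of coolant-flow transient and weight by the priors:
  P(¬scram | genuine neutron-flux excursion, ¬stuck control-rod sensor) = 0.4·0.83 + 0.23·0.17
        = 0.332000 + 0.039100 = 0.371100
Keeping only the coolant-flow transient-present terms gives 0.039100, so
  P(coolant-flow transient | ¬scram, genuine neutron-flux excursion, ¬stuck control-rod sensor) = 0.039100 / 0.371100 ≈ 0.1054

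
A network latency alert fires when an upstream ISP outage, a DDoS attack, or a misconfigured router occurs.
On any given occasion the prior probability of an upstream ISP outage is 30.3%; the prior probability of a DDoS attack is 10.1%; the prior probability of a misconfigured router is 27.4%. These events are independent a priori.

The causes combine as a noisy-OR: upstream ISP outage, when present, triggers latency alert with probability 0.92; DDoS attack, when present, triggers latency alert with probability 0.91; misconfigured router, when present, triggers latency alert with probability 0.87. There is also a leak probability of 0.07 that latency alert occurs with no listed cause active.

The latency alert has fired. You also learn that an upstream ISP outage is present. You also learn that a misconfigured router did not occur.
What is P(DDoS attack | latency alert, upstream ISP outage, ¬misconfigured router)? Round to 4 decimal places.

P(DDoS attack | latency alert, upstream ISP outage, ¬misconfigured router) ≈ 0.1076

Under noisy-OR, P(latency alert | causes) = 1 − (1−0.07)·∏(1−qᵢ) over the active causes.
Numerator (weight on configurations with DDoS attack): 0.993304·0.101 = 0.100324
Denominator P(latency alert | upstream ISP outage, ¬misconfigured router): 0.9256·0.899 + 0.993304·0.101 = 0.932438
Posterior = 0.100324 / 0.932438 ≈ 0.1076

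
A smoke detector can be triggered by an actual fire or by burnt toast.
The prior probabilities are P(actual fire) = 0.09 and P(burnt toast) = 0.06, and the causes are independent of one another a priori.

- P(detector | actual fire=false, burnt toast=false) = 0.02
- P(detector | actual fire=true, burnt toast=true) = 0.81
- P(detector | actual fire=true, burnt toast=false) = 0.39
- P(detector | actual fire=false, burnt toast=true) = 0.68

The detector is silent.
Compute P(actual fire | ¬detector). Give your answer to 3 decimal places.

For the numerator, keep only actual fire=true terms: 0.051606 + 0.001026 = 0.052632
The normalizing constant is 0.98*0.91*0.94 + 0.32*0.91*0.06 + 0.61*0.09*0.94 + 0.19*0.09*0.06 = 0.908396
Posterior = 0.052632 / 0.908396 ≈ 0.058

P(actual fire | ¬detector) ≈ 0.058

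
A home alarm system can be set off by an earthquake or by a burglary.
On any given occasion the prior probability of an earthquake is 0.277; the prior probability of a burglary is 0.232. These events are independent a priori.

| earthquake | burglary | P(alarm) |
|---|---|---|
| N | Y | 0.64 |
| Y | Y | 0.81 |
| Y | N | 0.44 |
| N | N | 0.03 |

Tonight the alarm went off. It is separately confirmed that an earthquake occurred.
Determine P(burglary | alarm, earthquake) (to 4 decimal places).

Sum P(alarm|·) weighted by the priors over both values of burglary:
  P(alarm | earthquake) = 0.44·0.768 + 0.81·0.232
        = 0.337920 + 0.187920 = 0.525840
Keeping only the burglary-present terms gives 0.187920, so
  P(burglary | alarm, earthquake) = 0.187920 / 0.525840 ≈ 0.3574

P(burglary | alarm, earthquake) ≈ 0.3574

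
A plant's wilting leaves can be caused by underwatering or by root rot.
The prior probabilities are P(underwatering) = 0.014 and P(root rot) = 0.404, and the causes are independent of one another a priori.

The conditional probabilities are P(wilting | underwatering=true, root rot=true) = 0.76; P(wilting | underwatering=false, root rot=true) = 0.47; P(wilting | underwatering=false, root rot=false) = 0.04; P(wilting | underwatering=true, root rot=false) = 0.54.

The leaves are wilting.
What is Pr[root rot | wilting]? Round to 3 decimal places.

Enumerate the 4 (underwatering, root rot) configurations and weight by the priors:
  P(wilting) = 0.04*0.986*0.596 + 0.47*0.986*0.404 + 0.54*0.014*0.596 + 0.76*0.014*0.404
        = 0.023506 + 0.187222 + 0.004506 + 0.004299 = 0.219533
Configurations with root rot contribute 0.191521, so
  P(root rot | wilting) = 0.191521 / 0.219533 ≈ 0.872

Pr[root rot | wilting] ≈ 0.872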